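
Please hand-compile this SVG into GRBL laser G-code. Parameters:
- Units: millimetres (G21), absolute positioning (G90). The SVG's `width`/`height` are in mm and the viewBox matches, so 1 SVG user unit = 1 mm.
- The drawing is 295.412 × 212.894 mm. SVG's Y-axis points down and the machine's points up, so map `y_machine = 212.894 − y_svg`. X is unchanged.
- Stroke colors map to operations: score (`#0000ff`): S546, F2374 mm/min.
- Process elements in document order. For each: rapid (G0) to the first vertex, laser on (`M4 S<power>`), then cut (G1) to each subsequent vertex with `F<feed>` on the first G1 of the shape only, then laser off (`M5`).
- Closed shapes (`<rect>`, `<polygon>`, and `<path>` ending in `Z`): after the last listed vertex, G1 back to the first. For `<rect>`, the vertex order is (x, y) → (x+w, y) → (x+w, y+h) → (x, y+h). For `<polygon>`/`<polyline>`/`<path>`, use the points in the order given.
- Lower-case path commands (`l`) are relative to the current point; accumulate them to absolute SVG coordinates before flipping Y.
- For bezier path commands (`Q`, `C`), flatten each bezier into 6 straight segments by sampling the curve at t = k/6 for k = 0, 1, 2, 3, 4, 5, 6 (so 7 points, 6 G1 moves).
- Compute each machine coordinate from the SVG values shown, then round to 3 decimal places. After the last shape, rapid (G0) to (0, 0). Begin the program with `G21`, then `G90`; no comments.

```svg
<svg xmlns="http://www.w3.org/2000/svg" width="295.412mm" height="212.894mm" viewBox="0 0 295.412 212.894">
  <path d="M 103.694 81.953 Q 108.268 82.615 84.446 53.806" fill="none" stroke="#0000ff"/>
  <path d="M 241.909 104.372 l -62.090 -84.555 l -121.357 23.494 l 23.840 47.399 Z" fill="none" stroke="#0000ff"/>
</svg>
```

Since the viewBox matches the mm dimensions, user units are millimetres directly. The only transform is the Y-flip y_m = 212.894 − y_svg.

Shape 1 is a quadratic bezier drawn with `<path>`. Its stroke #0000ff means score at S546, F2374. After flipping Y the toolpath is (103.694,130.941) → (104.430,131.539) → (103.588,133.774) → (101.169,137.647) → (97.172,143.157) → (91.598,150.304) → (84.446,159.088).

Shape 2 is a closed polygon drawn with `<path>`. Its stroke #0000ff means score at S546, F2374. After flipping Y the toolpath is (241.909,108.522) → (179.819,193.077) → (58.462,169.583) → (82.302,122.184) → (241.909,108.522), returning to the start.

G21
G90
G0 X103.694 Y130.941
M4 S546
G1 X104.430 Y131.539 F2374
G1 X103.588 Y133.774
G1 X101.169 Y137.647
G1 X97.172 Y143.157
G1 X91.598 Y150.304
G1 X84.446 Y159.088
M5
G0 X241.909 Y108.522
M4 S546
G1 X179.819 Y193.077 F2374
G1 X58.462 Y169.583
G1 X82.302 Y122.184
G1 X241.909 Y108.522
M5
G0 X0.000 Y0.000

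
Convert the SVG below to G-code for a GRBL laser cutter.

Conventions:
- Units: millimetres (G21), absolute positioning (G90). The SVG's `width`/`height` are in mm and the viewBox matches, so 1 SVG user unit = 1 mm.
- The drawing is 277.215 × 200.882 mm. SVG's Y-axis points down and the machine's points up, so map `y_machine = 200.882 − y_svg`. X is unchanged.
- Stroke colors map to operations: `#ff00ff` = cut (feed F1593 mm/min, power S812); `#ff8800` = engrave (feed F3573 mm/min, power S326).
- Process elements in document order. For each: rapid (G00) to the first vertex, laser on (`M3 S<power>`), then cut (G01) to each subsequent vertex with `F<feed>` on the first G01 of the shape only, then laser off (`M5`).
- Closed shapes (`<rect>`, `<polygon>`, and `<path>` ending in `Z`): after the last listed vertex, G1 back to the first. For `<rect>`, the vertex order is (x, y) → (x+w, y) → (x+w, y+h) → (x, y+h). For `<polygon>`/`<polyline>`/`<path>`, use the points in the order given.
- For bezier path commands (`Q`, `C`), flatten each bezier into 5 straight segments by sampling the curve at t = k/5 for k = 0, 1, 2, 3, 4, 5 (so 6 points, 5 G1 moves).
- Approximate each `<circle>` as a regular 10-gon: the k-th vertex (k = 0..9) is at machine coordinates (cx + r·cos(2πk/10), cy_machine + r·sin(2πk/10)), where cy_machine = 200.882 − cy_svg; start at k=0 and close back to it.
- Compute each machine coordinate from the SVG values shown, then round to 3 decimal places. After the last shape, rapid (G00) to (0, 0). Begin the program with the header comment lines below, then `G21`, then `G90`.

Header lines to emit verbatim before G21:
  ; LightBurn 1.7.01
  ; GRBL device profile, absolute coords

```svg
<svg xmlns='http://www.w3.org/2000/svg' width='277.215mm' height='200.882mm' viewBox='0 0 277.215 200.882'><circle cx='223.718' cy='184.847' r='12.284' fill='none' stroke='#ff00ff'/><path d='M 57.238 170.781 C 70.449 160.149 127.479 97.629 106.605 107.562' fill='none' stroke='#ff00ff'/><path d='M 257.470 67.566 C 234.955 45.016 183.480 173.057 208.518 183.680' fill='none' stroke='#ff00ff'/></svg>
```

; LightBurn 1.7.01
; GRBL device profile, absolute coords
G21
G90
G00 X236.002 Y16.035
M3 S812
G01 X233.656 Y23.255 F1593
G01 X227.514 Y27.718
G01 X219.922 Y27.718
G01 X213.780 Y23.255
G01 X211.434 Y16.035
G01 X213.780 Y8.815
G01 X219.922 Y4.352
G01 X227.514 Y4.352
G01 X233.656 Y8.815
G01 X236.002 Y16.035
M5
G00 X57.238 Y30.101
M3 S812
G01 X69.449 Y41.712 F1593
G01 X86.334 Y59.808
G01 X102.050 Y78.420
G01 X110.755 Y91.580
G01 X106.605 Y93.320
M5
G00 X257.470 Y133.316
M3 S812
G01 X241.330 Y130.919 F1593
G01 X223.301 Y105.245
G01 X208.448 Y69.158
G01 X201.833 Y35.522
G01 X208.518 Y17.202
M5
G00 X0.000 Y0.000

viewBox `0 0 277.215 200.882` with mm width/height → 1 unit = 1 mm. Flip: y_m = 200.882 − y_svg.

**Shape 1** — `<circle>` circle, stroke `#ff00ff` → cut (S812, F1593). Machine vertices: (236.002,16.035) → (233.656,23.255) → (227.514,27.718) → (219.922,27.718) → (213.780,23.255) → (211.434,16.035) → (213.780,8.815) → (219.922,4.352) → (227.514,4.352) → (233.656,8.815) → (236.002,16.035). Closed: final G1 returns to the first vertex.

**Shape 2** — `<path>` cubic bezier, stroke `#ff00ff` → cut (S812, F1593). Control points (SVG): P0=(57.238,170.781), P1=(70.449,160.149), P2=(127.479,97.629), P3=(106.605,107.562); sampled at t=k/5. Machine vertices: (57.238,30.101) → (69.449,41.712) → (86.334,59.808) → (102.050,78.420) → (110.755,91.580) → (106.605,93.320). Open path.

**Shape 3** — `<path>` cubic bezier, stroke `#ff00ff` → cut (S812, F1593). Control points (SVG): P0=(257.470,67.566), P1=(234.955,45.016), P2=(183.480,173.057), P3=(208.518,183.680); sampled at t=k/5. Machine vertices: (257.470,133.316) → (241.330,130.919) → (223.301,105.245) → (208.448,69.158) → (201.833,35.522) → (208.518,17.202). Open path.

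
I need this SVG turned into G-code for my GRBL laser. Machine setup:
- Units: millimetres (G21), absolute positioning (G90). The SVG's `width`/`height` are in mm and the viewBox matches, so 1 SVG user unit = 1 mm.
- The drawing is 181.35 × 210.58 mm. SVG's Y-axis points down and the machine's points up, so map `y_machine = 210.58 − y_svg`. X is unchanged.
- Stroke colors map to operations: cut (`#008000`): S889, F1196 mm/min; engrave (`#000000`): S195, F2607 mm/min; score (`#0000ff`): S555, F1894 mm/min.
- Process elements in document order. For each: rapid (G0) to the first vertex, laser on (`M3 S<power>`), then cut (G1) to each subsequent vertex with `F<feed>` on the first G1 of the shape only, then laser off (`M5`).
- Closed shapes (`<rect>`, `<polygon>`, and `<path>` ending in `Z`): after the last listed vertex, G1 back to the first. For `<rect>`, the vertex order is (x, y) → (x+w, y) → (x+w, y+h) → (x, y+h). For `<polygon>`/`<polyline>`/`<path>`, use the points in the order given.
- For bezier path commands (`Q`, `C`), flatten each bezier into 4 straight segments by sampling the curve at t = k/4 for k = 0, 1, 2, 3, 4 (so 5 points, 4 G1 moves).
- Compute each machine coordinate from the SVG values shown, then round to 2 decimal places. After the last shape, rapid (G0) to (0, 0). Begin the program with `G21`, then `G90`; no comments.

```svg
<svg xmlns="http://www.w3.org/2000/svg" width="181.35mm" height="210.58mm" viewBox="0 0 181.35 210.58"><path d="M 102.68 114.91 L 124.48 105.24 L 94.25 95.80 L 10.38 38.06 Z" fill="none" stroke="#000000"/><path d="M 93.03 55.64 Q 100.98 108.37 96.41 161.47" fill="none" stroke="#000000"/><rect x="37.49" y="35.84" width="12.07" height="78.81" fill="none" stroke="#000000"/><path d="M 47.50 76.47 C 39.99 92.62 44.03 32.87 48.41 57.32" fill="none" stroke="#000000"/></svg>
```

G21
G90
G0 X102.68 Y95.67
M3 S195
G1 X124.48 Y105.34 F2607
G1 X94.25 Y114.78
G1 X10.38 Y172.52
G1 X102.68 Y95.67
M5
G0 X93.03 Y154.94
M3 S195
G1 X96.22 Y128.55 F2607
G1 X97.85 Y102.12
G1 X97.91 Y75.64
G1 X96.41 Y49.11
M5
G0 X37.49 Y174.74
M3 S195
G1 X49.56 Y174.74 F2607
G1 X49.56 Y95.93
G1 X37.49 Y95.93
G1 X37.49 Y174.74
M5
G0 X47.50 Y134.11
M3 S195
G1 X43.86 Y133.73 F2607
G1 X43.50 Y146.80
G1 X45.36 Y158.31
G1 X48.41 Y153.26
M5
G0 X0.00 Y0.00

viewBox `0 0 181.35 210.58` with mm width/height → 1 unit = 1 mm. Flip: y_m = 210.58 − y_svg.

**Shape 1** — `<path>` closed polygon, stroke `#000000` → engrave (S195, F2607). Machine vertices: (102.68,95.67) → (124.48,105.34) → (94.25,114.78) → (10.38,172.52) → (102.68,95.67). Closed: final G1 returns to the first vertex.

**Shape 2** — `<path>` quadratic bezier, stroke `#000000` → engrave (S195, F2607). Control points (SVG): P0=(93.03,55.64), P1=(100.98,108.37), P2=(96.41,161.47); sampled at t=k/4. Machine vertices: (93.03,154.94) → (96.22,128.55) → (97.85,102.12) → (97.91,75.64) → (96.41,49.11). Open path.

**Shape 3** — `<rect>` rectangle, stroke `#000000` → engrave (S195, F2607). Machine vertices: (37.49,174.74) → (49.56,174.74) → (49.56,95.93) → (37.49,95.93) → (37.49,174.74). Closed: final G1 returns to the first vertex.

**Shape 4** — `<path>` cubic bezier, stroke `#000000` → engrave (S195, F2607). Control points (SVG): P0=(47.50,76.47), P1=(39.99,92.62), P2=(44.03,32.87), P3=(48.41,57.32); sampled at t=k/4. Machine vertices: (47.50,134.11) → (43.86,133.73) → (43.50,146.80) → (45.36,158.31) → (48.41,153.26). Open path.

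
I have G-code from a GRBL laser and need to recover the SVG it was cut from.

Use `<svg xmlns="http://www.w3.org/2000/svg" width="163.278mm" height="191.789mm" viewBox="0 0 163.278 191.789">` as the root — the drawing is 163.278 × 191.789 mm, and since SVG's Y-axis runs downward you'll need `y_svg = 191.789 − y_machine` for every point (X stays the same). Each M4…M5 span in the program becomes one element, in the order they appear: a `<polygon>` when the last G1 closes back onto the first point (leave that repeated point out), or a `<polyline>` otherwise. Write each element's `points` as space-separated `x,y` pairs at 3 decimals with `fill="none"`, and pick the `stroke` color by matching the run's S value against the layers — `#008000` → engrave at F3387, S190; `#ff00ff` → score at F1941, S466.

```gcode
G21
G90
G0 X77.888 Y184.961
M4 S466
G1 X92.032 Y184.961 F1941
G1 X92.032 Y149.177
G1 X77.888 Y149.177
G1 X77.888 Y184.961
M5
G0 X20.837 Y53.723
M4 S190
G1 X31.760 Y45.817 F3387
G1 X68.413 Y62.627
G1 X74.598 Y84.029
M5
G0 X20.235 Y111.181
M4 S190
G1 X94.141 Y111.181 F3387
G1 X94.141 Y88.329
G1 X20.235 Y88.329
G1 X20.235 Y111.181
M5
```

y_svg = 191.789 − y_m.

[1] S466→`#ff00ff` (score); closed run; points: 77.888,6.828 92.032,6.828 92.032,42.612 77.888,42.612

[2] S190→`#008000` (engrave); open run; points: 20.837,138.066 31.760,145.972 68.413,129.162 74.598,107.760

[3] S190→`#008000` (engrave); closed run; points: 20.235,80.608 94.141,80.608 94.141,103.460 20.235,103.460

<svg xmlns="http://www.w3.org/2000/svg" width="163.278mm" height="191.789mm" viewBox="0 0 163.278 191.789">
  <polygon points="77.888,6.828 92.032,6.828 92.032,42.612 77.888,42.612" fill="none" stroke="#ff00ff"/>
  <polyline points="20.837,138.066 31.760,145.972 68.413,129.162 74.598,107.760" fill="none" stroke="#008000"/>
  <polygon points="20.235,80.608 94.141,80.608 94.141,103.460 20.235,103.460" fill="none" stroke="#008000"/>
</svg>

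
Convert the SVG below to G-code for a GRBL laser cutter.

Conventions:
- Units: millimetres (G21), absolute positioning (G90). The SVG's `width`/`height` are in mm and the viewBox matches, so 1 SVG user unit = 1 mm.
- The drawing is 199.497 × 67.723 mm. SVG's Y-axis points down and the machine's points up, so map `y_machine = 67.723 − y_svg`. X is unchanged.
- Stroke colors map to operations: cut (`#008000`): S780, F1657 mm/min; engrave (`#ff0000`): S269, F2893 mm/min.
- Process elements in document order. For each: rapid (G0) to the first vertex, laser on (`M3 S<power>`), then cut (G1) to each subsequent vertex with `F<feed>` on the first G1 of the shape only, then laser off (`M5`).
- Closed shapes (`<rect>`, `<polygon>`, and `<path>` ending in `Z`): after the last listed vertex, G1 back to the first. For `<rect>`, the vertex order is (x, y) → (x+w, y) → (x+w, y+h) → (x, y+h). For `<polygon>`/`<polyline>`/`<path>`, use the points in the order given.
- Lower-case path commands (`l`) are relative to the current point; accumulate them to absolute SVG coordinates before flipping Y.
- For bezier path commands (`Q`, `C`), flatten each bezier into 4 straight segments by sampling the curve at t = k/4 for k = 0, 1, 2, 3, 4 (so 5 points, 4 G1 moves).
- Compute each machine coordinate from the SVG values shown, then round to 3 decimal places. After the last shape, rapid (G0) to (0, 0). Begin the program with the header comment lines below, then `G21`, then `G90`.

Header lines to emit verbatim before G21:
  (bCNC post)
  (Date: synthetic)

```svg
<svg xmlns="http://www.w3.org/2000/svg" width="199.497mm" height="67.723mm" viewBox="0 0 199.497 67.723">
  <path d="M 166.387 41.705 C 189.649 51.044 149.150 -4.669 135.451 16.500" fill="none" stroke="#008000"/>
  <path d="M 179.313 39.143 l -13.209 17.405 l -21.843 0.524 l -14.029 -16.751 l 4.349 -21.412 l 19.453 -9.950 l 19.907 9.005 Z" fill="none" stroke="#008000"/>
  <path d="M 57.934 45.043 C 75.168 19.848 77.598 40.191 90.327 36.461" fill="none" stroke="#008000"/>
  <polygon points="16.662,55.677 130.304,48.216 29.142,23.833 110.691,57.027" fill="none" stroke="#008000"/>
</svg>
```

(bCNC post)
(Date: synthetic)
G21
G90
G0 X166.387 Y26.018
M3 S780
G1 X173.293 Y28.993 F1657
G1 X164.779 Y43.057
G1 X149.335 Y54.902
G1 X135.451 Y51.223
M5
G0 X179.313 Y28.580
M3 S780
G1 X166.104 Y11.175 F1657
G1 X144.261 Y10.651
G1 X130.232 Y27.402
G1 X134.581 Y48.814
G1 X154.034 Y58.764
G1 X173.941 Y49.759
G1 X179.313 Y28.580
M5
G0 X57.934 Y22.680
M3 S780
G1 X68.476 Y34.126 F1657
G1 X75.820 Y35.020
G1 X82.319 Y31.891
G1 X90.327 Y31.262
M5
G0 X16.662 Y12.046
M3 S780
G1 X130.304 Y19.507 F1657
G1 X29.142 Y43.890
G1 X110.691 Y10.696
G1 X16.662 Y12.046
M5
G0 X0.000 Y0.000

1 u = 1 mm; y_m = 67.723 − y.

[1] `<path>` cubic bezier, #008000→cut S780 F1657: (166.387,26.018) → (173.293,28.993) → (164.779,43.057) → (149.335,54.902) → (135.451,51.223)

[2] `<path>` regular polygon, #008000→cut S780 F1657: (179.313,28.580) → (166.104,11.175) → (144.261,10.651) → (130.232,27.402) → (134.581,48.814) → (154.034,58.764) → (173.941,49.759) → (179.313,28.580) (closed)

[3] `<path>` cubic bezier, #008000→cut S780 F1657: (57.934,22.680) → (68.476,34.126) → (75.820,35.020) → (82.319,31.891) → (90.327,31.262)

[4] `<polygon>` closed polygon, #008000→cut S780 F1657: (16.662,12.046) → (130.304,19.507) → (29.142,43.890) → (110.691,10.696) → (16.662,12.046) (closed)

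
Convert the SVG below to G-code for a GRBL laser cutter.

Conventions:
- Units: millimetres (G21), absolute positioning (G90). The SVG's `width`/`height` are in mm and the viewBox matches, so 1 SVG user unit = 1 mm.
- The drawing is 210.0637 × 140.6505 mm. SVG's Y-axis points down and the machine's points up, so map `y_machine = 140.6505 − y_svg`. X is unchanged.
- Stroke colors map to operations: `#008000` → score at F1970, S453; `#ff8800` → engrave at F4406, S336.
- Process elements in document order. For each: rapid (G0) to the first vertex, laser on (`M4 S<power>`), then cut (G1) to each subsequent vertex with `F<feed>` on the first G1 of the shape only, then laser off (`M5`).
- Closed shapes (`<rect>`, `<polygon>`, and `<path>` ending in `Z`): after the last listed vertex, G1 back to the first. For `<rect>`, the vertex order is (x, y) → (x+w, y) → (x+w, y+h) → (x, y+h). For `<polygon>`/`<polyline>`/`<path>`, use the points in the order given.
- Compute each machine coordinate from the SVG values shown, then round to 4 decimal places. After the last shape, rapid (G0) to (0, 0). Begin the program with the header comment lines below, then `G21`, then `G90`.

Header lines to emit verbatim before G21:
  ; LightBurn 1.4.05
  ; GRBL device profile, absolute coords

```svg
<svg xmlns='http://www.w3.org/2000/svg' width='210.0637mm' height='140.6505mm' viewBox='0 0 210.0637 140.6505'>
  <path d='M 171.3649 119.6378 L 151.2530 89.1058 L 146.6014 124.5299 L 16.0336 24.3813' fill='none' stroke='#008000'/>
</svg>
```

viewBox `0 0 210.0637 140.6505` with mm width/height → 1 unit = 1 mm. Flip: y_m = 140.6505 − y_svg.

**Shape 1** — `<path>` open polyline, stroke `#008000` → score (S453, F1970). Machine vertices: (171.3649,21.0127) → (151.2530,51.5447) → (146.6014,16.1206) → (16.0336,116.2692). Open path.

; LightBurn 1.4.05
; GRBL device profile, absolute coords
G21
G90
G0 X171.3649 Y21.0127
M4 S453
G1 X151.2530 Y51.5447 F1970
G1 X146.6014 Y16.1206
G1 X16.0336 Y116.2692
M5
G0 X0.0000 Y0.0000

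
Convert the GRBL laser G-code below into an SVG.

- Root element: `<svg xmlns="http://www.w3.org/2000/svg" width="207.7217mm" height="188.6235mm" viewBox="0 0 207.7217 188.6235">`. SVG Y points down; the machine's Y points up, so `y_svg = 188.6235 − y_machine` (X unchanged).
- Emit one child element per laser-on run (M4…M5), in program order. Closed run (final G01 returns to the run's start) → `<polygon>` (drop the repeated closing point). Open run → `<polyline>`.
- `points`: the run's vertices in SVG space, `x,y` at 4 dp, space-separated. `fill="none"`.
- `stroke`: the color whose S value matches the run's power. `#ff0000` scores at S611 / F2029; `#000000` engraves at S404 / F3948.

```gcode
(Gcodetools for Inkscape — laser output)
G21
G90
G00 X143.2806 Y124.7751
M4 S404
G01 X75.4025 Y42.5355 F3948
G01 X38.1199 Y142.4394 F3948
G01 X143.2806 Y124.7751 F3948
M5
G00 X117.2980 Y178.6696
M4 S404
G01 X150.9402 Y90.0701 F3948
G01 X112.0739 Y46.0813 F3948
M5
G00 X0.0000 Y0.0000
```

<svg xmlns="http://www.w3.org/2000/svg" width="207.7217mm" height="188.6235mm" viewBox="0 0 207.7217 188.6235">
  <polygon points="143.2806,63.8484 75.4025,146.0880 38.1199,46.1841" fill="none" stroke="#000000"/>
  <polyline points="117.2980,9.9539 150.9402,98.5534 112.0739,142.5422" fill="none" stroke="#000000"/>
</svg>

Machine Y-up, SVG Y-down with viewBox height 188.6235, so y_svg = 188.6235 − y_machine; X carries over. Every run uses S404, so all elements get stroke `#000000` (engrave).

Run 1: The run returns to its start, so emit a `<polygon>` with points (Y-flipped): 143.2806,63.8484 75.4025,146.0880 38.1199,46.1841.

Run 2: The run is open, so emit a `<polyline>` with points (Y-flipped): 117.2980,9.9539 150.9402,98.5534 112.0739,142.5422.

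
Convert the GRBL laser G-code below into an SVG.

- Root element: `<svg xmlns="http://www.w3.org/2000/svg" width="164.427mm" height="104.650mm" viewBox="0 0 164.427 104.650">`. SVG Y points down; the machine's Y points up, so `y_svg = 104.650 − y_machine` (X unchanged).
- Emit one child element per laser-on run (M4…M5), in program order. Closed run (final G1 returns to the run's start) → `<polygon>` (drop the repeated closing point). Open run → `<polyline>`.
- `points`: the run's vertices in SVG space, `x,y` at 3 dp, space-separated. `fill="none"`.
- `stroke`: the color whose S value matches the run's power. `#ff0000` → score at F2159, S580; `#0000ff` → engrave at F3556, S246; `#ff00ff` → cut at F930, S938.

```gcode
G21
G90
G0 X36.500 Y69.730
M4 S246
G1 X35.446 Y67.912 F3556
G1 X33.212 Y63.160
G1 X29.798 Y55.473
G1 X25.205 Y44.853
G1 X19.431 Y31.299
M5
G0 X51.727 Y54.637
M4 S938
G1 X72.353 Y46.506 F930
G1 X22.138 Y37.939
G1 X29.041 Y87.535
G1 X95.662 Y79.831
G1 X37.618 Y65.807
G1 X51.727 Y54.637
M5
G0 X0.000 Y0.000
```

<svg xmlns="http://www.w3.org/2000/svg" width="164.427mm" height="104.650mm" viewBox="0 0 164.427 104.650">
  <polyline points="36.500,34.920 35.446,36.738 33.212,41.490 29.798,49.177 25.205,59.797 19.431,73.351" fill="none" stroke="#0000ff"/>
  <polygon points="51.727,50.013 72.353,58.144 22.138,66.711 29.041,17.115 95.662,24.819 37.618,38.843" fill="none" stroke="#ff00ff"/>
</svg>

Each laser-on run becomes one SVG element. Flip Y back into SVG space with y_svg = 104.650 − y_machine.

Run 1: power S246 maps to stroke `#0000ff` (engrave). The run is open, so emit a `<polyline>` with points (Y-flipped): 36.500,34.920 35.446,36.738 33.212,41.490 29.798,49.177 25.205,59.797 19.431,73.351.

Run 2: S938 ⇒ cut layer `#ff00ff`. The run returns to its start, so emit a `<polygon>` with points (Y-flipped): 51.727,50.013 72.353,58.144 22.138,66.711 29.041,17.115 95.662,24.819 37.618,38.843.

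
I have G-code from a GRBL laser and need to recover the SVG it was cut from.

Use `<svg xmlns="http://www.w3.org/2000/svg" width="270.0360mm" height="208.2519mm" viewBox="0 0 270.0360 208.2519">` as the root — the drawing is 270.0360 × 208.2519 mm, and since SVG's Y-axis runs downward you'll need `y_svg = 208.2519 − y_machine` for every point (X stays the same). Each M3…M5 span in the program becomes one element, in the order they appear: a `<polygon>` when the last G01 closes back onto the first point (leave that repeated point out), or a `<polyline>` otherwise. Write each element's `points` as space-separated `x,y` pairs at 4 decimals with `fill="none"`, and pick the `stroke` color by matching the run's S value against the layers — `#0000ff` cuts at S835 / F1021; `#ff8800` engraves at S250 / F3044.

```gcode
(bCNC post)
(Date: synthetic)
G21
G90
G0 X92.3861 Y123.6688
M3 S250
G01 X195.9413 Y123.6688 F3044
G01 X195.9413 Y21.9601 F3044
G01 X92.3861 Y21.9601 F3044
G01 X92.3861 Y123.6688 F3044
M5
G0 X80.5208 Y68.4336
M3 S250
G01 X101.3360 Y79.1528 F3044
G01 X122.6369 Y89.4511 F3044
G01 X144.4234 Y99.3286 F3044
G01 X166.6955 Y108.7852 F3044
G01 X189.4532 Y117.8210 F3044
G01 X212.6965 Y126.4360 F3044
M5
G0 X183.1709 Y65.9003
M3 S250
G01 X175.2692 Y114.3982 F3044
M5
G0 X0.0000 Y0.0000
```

y_svg = 208.2519 − y_m. Every run uses S250, so all elements get stroke `#ff8800` (engrave).

[1] closed run; points: 92.3861,84.5831 195.9413,84.5831 195.9413,186.2918 92.3861,186.2918

[2] open run; points: 80.5208,139.8183 101.3360,129.0991 122.6369,118.8008 144.4234,108.9233 166.6955,99.4667 189.4532,90.4309 212.6965,81.8159

[3] open run; points: 183.1709,142.3516 175.2692,93.8537

<svg xmlns="http://www.w3.org/2000/svg" width="270.0360mm" height="208.2519mm" viewBox="0 0 270.0360 208.2519">
  <polygon points="92.3861,84.5831 195.9413,84.5831 195.9413,186.2918 92.3861,186.2918" fill="none" stroke="#ff8800"/>
  <polyline points="80.5208,139.8183 101.3360,129.0991 122.6369,118.8008 144.4234,108.9233 166.6955,99.4667 189.4532,90.4309 212.6965,81.8159" fill="none" stroke="#ff8800"/>
  <polyline points="183.1709,142.3516 175.2692,93.8537" fill="none" stroke="#ff8800"/>
</svg>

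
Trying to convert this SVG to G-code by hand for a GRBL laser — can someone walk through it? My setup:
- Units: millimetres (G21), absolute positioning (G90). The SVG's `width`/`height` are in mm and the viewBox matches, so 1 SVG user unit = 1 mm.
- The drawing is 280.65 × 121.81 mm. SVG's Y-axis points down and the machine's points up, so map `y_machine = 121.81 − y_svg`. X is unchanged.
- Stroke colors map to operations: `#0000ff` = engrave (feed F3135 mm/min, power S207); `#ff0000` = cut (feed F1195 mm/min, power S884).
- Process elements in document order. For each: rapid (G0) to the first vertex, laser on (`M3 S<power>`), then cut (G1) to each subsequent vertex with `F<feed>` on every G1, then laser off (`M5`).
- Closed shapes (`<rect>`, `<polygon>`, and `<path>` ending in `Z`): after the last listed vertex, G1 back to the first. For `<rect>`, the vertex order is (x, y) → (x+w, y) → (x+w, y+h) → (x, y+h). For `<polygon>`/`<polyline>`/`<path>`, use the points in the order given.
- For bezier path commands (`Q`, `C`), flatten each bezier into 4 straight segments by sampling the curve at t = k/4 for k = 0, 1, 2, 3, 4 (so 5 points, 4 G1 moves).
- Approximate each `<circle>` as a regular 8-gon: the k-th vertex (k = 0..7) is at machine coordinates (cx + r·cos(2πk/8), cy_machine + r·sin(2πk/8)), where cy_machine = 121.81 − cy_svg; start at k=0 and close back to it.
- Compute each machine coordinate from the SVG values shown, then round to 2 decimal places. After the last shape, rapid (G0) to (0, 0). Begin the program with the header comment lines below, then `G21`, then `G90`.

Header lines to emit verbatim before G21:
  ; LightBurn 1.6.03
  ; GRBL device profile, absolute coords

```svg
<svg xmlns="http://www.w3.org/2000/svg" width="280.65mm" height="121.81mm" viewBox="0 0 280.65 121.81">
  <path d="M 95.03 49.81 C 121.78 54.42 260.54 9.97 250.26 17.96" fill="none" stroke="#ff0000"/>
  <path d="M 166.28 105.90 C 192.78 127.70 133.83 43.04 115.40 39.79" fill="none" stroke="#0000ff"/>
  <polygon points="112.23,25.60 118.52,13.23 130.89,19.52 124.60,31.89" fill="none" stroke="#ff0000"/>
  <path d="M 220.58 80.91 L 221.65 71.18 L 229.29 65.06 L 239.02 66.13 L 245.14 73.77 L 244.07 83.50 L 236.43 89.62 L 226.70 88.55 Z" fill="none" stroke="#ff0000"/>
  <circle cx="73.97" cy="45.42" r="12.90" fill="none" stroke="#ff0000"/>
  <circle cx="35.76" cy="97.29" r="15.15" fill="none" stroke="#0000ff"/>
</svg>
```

Since the viewBox matches the mm dimensions, user units are millimetres directly. The only transform is the Y-flip y_m = 121.81 − y_svg.

Shape 1 is a cubic bezier drawn with `<path>`. Its stroke #ff0000 means cut at S884, F1195. After flipping Y the toolpath is (95.03,72.00) → (132.02,76.16) → (186.53,89.19) → (234.10,101.60) → (250.26,103.85).

Shape 2 is a cubic bezier drawn with `<path>`. Its stroke #0000ff means engrave at S207, F3135. After flipping Y the toolpath is (166.28,15.91) → (172.10,16.59) → (157.69,39.57) → (134.85,67.25) → (115.40,82.02).

Shape 3 is a regular polygon drawn with `<polygon>`. Its stroke #ff0000 means cut at S884, F1195. After flipping Y the toolpath is (112.23,96.21) → (118.52,108.58) → (130.89,102.29) → (124.60,89.92) → (112.23,96.21), returning to the start.

Shape 4 is a regular polygon drawn with `<path>`. Its stroke #ff0000 means cut at S884, F1195. After flipping Y the toolpath is (220.58,40.90) → (221.65,50.63) → (229.29,56.75) → (239.02,55.68) → (245.14,48.04) → (244.07,38.31) → (236.43,32.19) → (226.70,33.26) → (220.58,40.90), returning to the start.

Shape 5 is a circle drawn with `<circle>`. Its stroke #ff0000 means cut at S884, F1195. After flipping Y the toolpath is (86.87,76.39) → (83.09,85.51) → (73.97,89.29) → (64.85,85.51) → (61.07,76.39) → (64.85,67.27) → (73.97,63.49) → (83.09,67.27) → (86.87,76.39), returning to the start.

Shape 6 is a circle drawn with `<circle>`. Its stroke #0000ff means engrave at S207, F3135. After flipping Y the toolpath is (50.91,24.52) → (46.47,35.23) → (35.76,39.67) → (25.05,35.23) → (20.61,24.52) → (25.05,13.81) → (35.76,9.37) → (46.47,13.81) → (50.91,24.52), returning to the start.

; LightBurn 1.6.03
; GRBL device profile, absolute coords
G21
G90
G0 X95.03 Y72.00
M3 S884
G1 X132.02 Y76.16 F1195
G1 X186.53 Y89.19 F1195
G1 X234.10 Y101.60 F1195
G1 X250.26 Y103.85 F1195
M5
G0 X166.28 Y15.91
M3 S207
G1 X172.10 Y16.59 F3135
G1 X157.69 Y39.57 F3135
G1 X134.85 Y67.25 F3135
G1 X115.40 Y82.02 F3135
M5
G0 X112.23 Y96.21
M3 S884
G1 X118.52 Y108.58 F1195
G1 X130.89 Y102.29 F1195
G1 X124.60 Y89.92 F1195
G1 X112.23 Y96.21 F1195
M5
G0 X220.58 Y40.90
M3 S884
G1 X221.65 Y50.63 F1195
G1 X229.29 Y56.75 F1195
G1 X239.02 Y55.68 F1195
G1 X245.14 Y48.04 F1195
G1 X244.07 Y38.31 F1195
G1 X236.43 Y32.19 F1195
G1 X226.70 Y33.26 F1195
G1 X220.58 Y40.90 F1195
M5
G0 X86.87 Y76.39
M3 S884
G1 X83.09 Y85.51 F1195
G1 X73.97 Y89.29 F1195
G1 X64.85 Y85.51 F1195
G1 X61.07 Y76.39 F1195
G1 X64.85 Y67.27 F1195
G1 X73.97 Y63.49 F1195
G1 X83.09 Y67.27 F1195
G1 X86.87 Y76.39 F1195
M5
G0 X50.91 Y24.52
M3 S207
G1 X46.47 Y35.23 F3135
G1 X35.76 Y39.67 F3135
G1 X25.05 Y35.23 F3135
G1 X20.61 Y24.52 F3135
G1 X25.05 Y13.81 F3135
G1 X35.76 Y9.37 F3135
G1 X46.47 Y13.81 F3135
G1 X50.91 Y24.52 F3135
M5
G0 X0.00 Y0.00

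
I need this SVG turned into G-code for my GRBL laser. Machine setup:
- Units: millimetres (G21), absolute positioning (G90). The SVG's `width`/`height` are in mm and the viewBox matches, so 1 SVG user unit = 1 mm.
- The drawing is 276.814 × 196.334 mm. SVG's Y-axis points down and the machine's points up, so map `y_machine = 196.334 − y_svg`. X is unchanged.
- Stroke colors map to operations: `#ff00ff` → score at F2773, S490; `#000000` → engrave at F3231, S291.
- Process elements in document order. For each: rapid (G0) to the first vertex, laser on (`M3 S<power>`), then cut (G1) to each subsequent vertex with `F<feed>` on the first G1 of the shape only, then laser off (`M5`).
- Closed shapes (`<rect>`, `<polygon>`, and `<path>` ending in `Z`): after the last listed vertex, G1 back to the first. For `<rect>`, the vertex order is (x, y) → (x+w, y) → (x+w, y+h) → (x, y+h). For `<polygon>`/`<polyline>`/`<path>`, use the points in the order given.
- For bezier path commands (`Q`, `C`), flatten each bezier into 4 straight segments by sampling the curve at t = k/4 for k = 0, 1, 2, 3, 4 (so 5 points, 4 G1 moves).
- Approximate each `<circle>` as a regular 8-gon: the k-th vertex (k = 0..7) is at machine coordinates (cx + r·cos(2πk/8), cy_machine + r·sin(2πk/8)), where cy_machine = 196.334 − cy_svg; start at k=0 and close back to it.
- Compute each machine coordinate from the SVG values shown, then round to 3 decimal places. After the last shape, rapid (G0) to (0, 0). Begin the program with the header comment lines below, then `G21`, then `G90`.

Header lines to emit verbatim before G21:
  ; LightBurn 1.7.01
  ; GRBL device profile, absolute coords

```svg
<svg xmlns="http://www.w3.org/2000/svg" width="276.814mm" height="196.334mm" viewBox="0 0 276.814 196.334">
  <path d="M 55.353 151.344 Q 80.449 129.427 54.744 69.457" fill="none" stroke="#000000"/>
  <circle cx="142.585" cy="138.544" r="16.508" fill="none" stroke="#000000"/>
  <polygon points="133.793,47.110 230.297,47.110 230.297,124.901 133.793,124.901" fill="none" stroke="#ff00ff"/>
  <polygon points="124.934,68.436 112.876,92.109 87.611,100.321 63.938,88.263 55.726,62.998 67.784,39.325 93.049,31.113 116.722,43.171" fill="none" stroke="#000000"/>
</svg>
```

Since the viewBox matches the mm dimensions, user units are millimetres directly. The only transform is the Y-flip y_m = 196.334 − y_svg.

Shape 1 is a quadratic bezier drawn with `<path>`. Its stroke #000000 means engrave at S291, F3231. After flipping Y the toolpath is (55.353,44.990) → (64.726,58.327) → (67.749,76.420) → (64.421,99.270) → (54.744,126.877).

Shape 2 is a circle drawn with `<circle>`. Its stroke #000000 means engrave at S291, F3231. After flipping Y the toolpath is (159.093,57.790) → (154.258,69.463) → (142.585,74.298) → (130.912,69.463) → (126.077,57.790) → (130.912,46.117) → (142.585,41.282) → (154.258,46.117) → (159.093,57.790), returning to the start.

Shape 3 is a rectangle drawn with `<polygon>`. Its stroke #ff00ff means score at S490, F2773. After flipping Y the toolpath is (133.793,149.224) → (230.297,149.224) → (230.297,71.433) → (133.793,71.433) → (133.793,149.224), returning to the start.

Shape 4 is a regular polygon drawn with `<polygon>`. Its stroke #000000 means engrave at S291, F3231. After flipping Y the toolpath is (124.934,127.898) → (112.876,104.225) → (87.611,96.013) → (63.938,108.071) → (55.726,133.336) → (67.784,157.009) → (93.049,165.221) → (116.722,153.163) → (124.934,127.898), returning to the start.

; LightBurn 1.7.01
; GRBL device profile, absolute coords
G21
G90
G0 X55.353 Y44.990
M3 S291
G1 X64.726 Y58.327 F3231
G1 X67.749 Y76.420
G1 X64.421 Y99.270
G1 X54.744 Y126.877
M5
G0 X159.093 Y57.790
M3 S291
G1 X154.258 Y69.463 F3231
G1 X142.585 Y74.298
G1 X130.912 Y69.463
G1 X126.077 Y57.790
G1 X130.912 Y46.117
G1 X142.585 Y41.282
G1 X154.258 Y46.117
G1 X159.093 Y57.790
M5
G0 X133.793 Y149.224
M3 S490
G1 X230.297 Y149.224 F2773
G1 X230.297 Y71.433
G1 X133.793 Y71.433
G1 X133.793 Y149.224
M5
G0 X124.934 Y127.898
M3 S291
G1 X112.876 Y104.225 F3231
G1 X87.611 Y96.013
G1 X63.938 Y108.071
G1 X55.726 Y133.336
G1 X67.784 Y157.009
G1 X93.049 Y165.221
G1 X116.722 Y153.163
G1 X124.934 Y127.898
M5
G0 X0.000 Y0.000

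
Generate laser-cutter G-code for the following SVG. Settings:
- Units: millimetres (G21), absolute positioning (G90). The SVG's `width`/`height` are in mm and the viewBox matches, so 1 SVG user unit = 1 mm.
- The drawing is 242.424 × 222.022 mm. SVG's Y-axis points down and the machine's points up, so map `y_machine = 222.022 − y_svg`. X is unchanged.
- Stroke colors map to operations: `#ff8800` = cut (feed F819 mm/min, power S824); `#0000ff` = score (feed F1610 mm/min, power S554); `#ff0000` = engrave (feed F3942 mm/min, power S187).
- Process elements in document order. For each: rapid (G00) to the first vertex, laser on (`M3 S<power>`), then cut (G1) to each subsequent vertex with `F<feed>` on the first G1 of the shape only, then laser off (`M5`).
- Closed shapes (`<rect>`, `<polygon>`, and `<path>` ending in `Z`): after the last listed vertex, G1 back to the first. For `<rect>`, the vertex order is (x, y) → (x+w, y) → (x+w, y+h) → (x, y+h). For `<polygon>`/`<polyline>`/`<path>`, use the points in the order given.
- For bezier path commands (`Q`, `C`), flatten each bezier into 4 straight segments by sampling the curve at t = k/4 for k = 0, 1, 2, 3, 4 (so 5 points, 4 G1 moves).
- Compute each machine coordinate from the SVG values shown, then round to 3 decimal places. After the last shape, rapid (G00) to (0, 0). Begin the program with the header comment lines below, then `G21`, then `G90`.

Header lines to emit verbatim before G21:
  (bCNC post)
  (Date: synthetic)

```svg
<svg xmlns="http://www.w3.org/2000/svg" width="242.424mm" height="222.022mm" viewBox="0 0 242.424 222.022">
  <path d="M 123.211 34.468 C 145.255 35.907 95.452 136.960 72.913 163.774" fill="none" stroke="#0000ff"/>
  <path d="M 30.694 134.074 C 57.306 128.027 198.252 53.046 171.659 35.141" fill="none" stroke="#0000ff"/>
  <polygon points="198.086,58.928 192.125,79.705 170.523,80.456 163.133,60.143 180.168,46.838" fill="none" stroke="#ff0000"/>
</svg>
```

(bCNC post)
(Date: synthetic)
G21
G90
G00 X123.211 Y187.554
M3 S554
G1 X127.821 Y170.514 F1610
G1 X114.781 Y132.417
G1 X93.381 Y89.562
G1 X72.913 Y58.248
M5
G00 X30.694 Y87.948
M3 S554
G1 X67.686 Y103.439 F1610
G1 X121.128 Y132.968
G1 X164.594 Y164.719
G1 X171.659 Y186.881
M5
G00 X198.086 Y163.094
M3 S187
G1 X192.125 Y142.317 F3942
G1 X170.523 Y141.566
G1 X163.133 Y161.879
G1 X180.168 Y175.184
G1 X198.086 Y163.094
M5
G00 X0.000 Y0.000

viewBox `0 0 242.424 222.022` with mm width/height → 1 unit = 1 mm. Flip: y_m = 222.022 − y_svg.

**Shape 1** — `<path>` cubic bezier, stroke `#0000ff` → score (S554, F1610). Control points (SVG): P0=(123.211,34.468), P1=(145.255,35.907), P2=(95.452,136.960), P3=(72.913,163.774); sampled at t=k/4. Machine vertices: (123.211,187.554) → (127.821,170.514) → (114.781,132.417) → (93.381,89.562) → (72.913,58.248). Open path.

**Shape 2** — `<path>` cubic bezier, stroke `#0000ff` → score (S554, F1610). Control points (SVG): P0=(30.694,134.074), P1=(57.306,128.027), P2=(198.252,53.046), P3=(171.659,35.141); sampled at t=k/4. Machine vertices: (30.694,87.948) → (67.686,103.439) → (121.128,132.968) → (164.594,164.719) → (171.659,186.881). Open path.

**Shape 3** — `<polygon>` regular polygon, stroke `#ff0000` → engrave (S187, F3942). Machine vertices: (198.086,163.094) → (192.125,142.317) → (170.523,141.566) → (163.133,161.879) → (180.168,175.184) → (198.086,163.094). Closed: final G1 returns to the first vertex.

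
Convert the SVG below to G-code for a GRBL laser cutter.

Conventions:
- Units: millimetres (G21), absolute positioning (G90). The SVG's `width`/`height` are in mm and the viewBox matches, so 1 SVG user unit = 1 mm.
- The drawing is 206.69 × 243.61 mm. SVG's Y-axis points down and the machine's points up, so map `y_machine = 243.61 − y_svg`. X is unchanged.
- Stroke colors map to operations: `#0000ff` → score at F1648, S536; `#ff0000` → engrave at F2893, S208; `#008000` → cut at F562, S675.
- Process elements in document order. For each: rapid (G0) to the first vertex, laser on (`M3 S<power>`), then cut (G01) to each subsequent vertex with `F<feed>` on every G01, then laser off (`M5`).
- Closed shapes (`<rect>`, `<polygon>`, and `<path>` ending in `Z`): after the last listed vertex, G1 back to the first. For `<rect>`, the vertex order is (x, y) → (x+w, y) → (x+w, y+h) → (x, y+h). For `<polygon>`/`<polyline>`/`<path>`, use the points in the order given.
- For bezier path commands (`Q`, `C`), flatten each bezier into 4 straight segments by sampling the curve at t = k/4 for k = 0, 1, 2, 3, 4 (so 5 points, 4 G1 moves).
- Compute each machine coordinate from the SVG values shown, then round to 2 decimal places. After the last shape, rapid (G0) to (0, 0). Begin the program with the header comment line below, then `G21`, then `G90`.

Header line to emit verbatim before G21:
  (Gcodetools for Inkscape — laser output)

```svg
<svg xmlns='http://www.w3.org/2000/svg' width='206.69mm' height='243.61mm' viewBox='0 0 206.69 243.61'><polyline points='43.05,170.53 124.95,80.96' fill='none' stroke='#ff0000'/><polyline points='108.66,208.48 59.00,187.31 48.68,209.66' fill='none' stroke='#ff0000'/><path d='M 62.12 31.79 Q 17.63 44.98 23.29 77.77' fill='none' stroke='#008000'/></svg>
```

1 u = 1 mm; y_m = 243.61 − y.

[1] `<polyline>` line segment, #ff0000→engrave S208 F2893: (43.05,73.08) → (124.95,162.65)

[2] `<polyline>` open polyline, #ff0000→engrave S208 F2893: (108.66,35.13) → (59.00,56.30) → (48.68,33.95)

[3] `<path>` quadratic bezier, #008000→cut S675 F562: (62.12,211.82) → (43.01,204.00) → (30.17,193.73) → (23.59,181.01) → (23.29,165.84)

(Gcodetools for Inkscape — laser output)
G21
G90
G0 X43.05 Y73.08
M3 S208
G01 X124.95 Y162.65 F2893
M5
G0 X108.66 Y35.13
M3 S208
G01 X59.00 Y56.30 F2893
G01 X48.68 Y33.95 F2893
M5
G0 X62.12 Y211.82
M3 S675
G01 X43.01 Y204.00 F562
G01 X30.17 Y193.73 F562
G01 X23.59 Y181.01 F562
G01 X23.29 Y165.84 F562
M5
G0 X0.00 Y0.00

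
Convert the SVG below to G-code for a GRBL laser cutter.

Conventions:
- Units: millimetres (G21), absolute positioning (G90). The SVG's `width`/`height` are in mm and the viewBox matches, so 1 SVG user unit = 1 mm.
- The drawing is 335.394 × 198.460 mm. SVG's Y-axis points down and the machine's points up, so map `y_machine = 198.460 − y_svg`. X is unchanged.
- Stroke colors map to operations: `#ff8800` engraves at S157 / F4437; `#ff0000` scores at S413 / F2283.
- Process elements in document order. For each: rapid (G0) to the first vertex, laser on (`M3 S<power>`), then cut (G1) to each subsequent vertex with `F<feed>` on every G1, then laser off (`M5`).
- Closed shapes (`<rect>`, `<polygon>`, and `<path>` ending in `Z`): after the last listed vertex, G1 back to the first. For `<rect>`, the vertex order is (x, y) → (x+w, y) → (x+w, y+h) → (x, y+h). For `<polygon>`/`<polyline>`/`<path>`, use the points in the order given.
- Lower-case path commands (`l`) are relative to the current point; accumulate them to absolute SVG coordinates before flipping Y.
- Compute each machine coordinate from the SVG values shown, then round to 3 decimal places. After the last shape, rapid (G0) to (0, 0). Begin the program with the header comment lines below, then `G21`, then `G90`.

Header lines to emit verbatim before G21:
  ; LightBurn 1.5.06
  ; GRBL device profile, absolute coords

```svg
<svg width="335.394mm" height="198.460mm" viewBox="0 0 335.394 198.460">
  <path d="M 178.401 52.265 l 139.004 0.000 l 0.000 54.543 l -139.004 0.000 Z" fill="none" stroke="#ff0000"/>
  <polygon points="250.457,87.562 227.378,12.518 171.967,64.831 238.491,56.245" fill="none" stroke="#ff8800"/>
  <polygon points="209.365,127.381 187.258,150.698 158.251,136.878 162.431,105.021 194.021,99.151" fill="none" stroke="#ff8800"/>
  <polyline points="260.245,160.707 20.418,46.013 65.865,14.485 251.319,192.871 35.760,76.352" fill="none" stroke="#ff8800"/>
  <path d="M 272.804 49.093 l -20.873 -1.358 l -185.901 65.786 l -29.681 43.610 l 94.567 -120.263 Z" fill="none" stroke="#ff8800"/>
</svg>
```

Since the viewBox matches the mm dimensions, user units are millimetres directly. The only transform is the Y-flip y_m = 198.460 − y_svg.

Shape 1 is a rectangle drawn with `<path>`. Its stroke #ff0000 means score at S413, F2283. After flipping Y the toolpath is (178.401,146.195) → (317.405,146.195) → (317.405,91.652) → (178.401,91.652) → (178.401,146.195), returning to the start.

Shape 2 is a closed polygon drawn with `<polygon>`. Its stroke #ff8800 means engrave at S157, F4437. After flipping Y the toolpath is (250.457,110.898) → (227.378,185.942) → (171.967,133.629) → (238.491,142.215) → (250.457,110.898), returning to the start.

Shape 3 is a regular polygon drawn with `<polygon>`. Its stroke #ff8800 means engrave at S157, F4437. After flipping Y the toolpath is (209.365,71.079) → (187.258,47.762) → (158.251,61.582) → (162.431,93.439) → (194.021,99.309) → (209.365,71.079), returning to the start.

Shape 4 is a open polyline drawn with `<polyline>`. Its stroke #ff8800 means engrave at S157, F4437. After flipping Y the toolpath is (260.245,37.753) → (20.418,152.447) → (65.865,183.975) → (251.319,5.589) → (35.760,122.108).

Shape 5 is a closed polygon drawn with `<path>`. Its stroke #ff8800 means engrave at S157, F4437. After flipping Y the toolpath is (272.804,149.367) → (251.931,150.725) → (66.030,84.939) → (36.349,41.329) → (130.916,161.592) → (272.804,149.367), returning to the start.

; LightBurn 1.5.06
; GRBL device profile, absolute coords
G21
G90
G0 X178.401 Y146.195
M3 S413
G1 X317.405 Y146.195 F2283
G1 X317.405 Y91.652 F2283
G1 X178.401 Y91.652 F2283
G1 X178.401 Y146.195 F2283
M5
G0 X250.457 Y110.898
M3 S157
G1 X227.378 Y185.942 F4437
G1 X171.967 Y133.629 F4437
G1 X238.491 Y142.215 F4437
G1 X250.457 Y110.898 F4437
M5
G0 X209.365 Y71.079
M3 S157
G1 X187.258 Y47.762 F4437
G1 X158.251 Y61.582 F4437
G1 X162.431 Y93.439 F4437
G1 X194.021 Y99.309 F4437
G1 X209.365 Y71.079 F4437
M5
G0 X260.245 Y37.753
M3 S157
G1 X20.418 Y152.447 F4437
G1 X65.865 Y183.975 F4437
G1 X251.319 Y5.589 F4437
G1 X35.760 Y122.108 F4437
M5
G0 X272.804 Y149.367
M3 S157
G1 X251.931 Y150.725 F4437
G1 X66.030 Y84.939 F4437
G1 X36.349 Y41.329 F4437
G1 X130.916 Y161.592 F4437
G1 X272.804 Y149.367 F4437
M5
G0 X0.000 Y0.000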